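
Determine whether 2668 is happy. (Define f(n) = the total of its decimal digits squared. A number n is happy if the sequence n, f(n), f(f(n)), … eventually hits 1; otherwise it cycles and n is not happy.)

2668 → 2² + 6² + 6² + 8² = 140
140 → 1² + 4² + 0² = 17
17 → 1² + 7² = 50
50 → 5² + 0² = 25
25 → 2² + 5² = 29
29 → 2² + 9² = 85
85 → 8² + 5² = 89
89 → 8² + 9² = 145
145 → 1² + 4² + 5² = 42
42 → 4² + 2² = 20
20 → 2² + 0² = 4
4 → 4² = 16
16 → 1² + 6² = 37
37 → 3² + 7² = 58
58 → 5² + 8² = 89  — 89 already seen; the sequence cycles without reaching 1.

not happy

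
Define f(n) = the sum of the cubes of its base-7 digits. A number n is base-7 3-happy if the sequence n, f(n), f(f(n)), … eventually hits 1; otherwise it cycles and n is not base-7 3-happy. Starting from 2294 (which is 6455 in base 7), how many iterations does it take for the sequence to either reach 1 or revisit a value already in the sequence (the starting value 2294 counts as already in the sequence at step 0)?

8

2294 = (6,4,5,5)_7 → 6³ + 4³ + 5³ + 5³ = 530
530 = (1,3,5,5)_7 → 1³ + 3³ + 5³ + 5³ = 278
278 = (5,4,5)_7 → 5³ + 4³ + 5³ = 314
314 = (6,2,6)_7 → 6³ + 2³ + 6³ = 440
440 = (1,1,6,6)_7 → 1³ + 1³ + 6³ + 6³ = 434
434 = (1,1,6,0)_7 → 1³ + 1³ + 6³ + 0³ = 218
218 = (4,3,1)_7 → 4³ + 3³ + 1³ = 92
92 = (1,6,1)_7 → 1³ + 6³ + 1³ = 218  — 218 repeats.
That took 8 steps.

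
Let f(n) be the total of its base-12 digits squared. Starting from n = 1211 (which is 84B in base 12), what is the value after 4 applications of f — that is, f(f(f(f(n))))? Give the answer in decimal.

1211 = (8,4,11)_12 → 8² + 4² + 11² = 201
201 = (1,4,9)_12 → 1² + 4² + 9² = 98
98 = (8,2)_12 → 8² + 2² = 68
68 = (5,8)_12 → 5² + 8² = 89

89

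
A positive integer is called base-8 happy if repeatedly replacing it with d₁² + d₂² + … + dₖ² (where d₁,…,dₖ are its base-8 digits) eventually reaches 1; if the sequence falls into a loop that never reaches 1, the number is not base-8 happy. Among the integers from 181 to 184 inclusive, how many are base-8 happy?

1

181: 181 → 65 → 2 → 4 → 16 → 4  — not base-8 happy
182: 182 → 76 → 18 → 8 → 1  — base-8 happy
183: 183 → 89 → 11 → 10 → 5 → 25 → 10  — not base-8 happy
184: 184 → 53 → 61 → 74 → 6 → 36 → 32 → 16 → 4 → 16  — not base-8 happy
base-8 happy: 182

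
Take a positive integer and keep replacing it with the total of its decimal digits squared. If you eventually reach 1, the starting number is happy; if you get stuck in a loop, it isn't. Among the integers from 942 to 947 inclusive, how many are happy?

942: 942 → 101 → 2 → 4 → 16 → 37 → 58 → 89 → 145 → 42 → 20 → 4  (repeats 4)
943: 943 → 106 → 37 → 58 → 89 → 145 → 42 → 20 → 4 → 16 → 37  (repeats 37)
944: 944 → 113 → 11 → 2 → 4 → 16 → 37 → 58 → 89 → 145 → 42 → 20 → 4  (repeats 4)
945: 945 → 122 → 9 → 81 → 65 → 61 → 37 → 58 → 89 → 145 → 42 → 20 → 4 → 16 → 37  (repeats 37)
946: 946 → 133 → 19 → 82 → 68 → 100 → 1  (reaches 1)
947: 947 → 146 → 53 → 34 → 25 → 29 → 85 → 89 → 145 → 42 → 20 → 4 → 16 → 37 → 58 → 89  (repeats 89)
happy: 946

1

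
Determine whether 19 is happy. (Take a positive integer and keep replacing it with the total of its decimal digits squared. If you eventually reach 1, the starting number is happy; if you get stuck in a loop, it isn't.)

happy

19 → 1² + 9² = 1 + 81 = 82
82 → 8² + 2² = 64 + 4 = 68
68 → 6² + 8² = 36 + 64 = 100
100 → 1² + 0² + 0² = 1 + 0 + 0 = 1  — reached 1.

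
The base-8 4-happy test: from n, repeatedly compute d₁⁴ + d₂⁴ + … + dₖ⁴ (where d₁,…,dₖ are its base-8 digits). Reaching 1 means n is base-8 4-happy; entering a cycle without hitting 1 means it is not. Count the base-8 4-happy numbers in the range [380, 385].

380: 380 → 3282 → 1409 → 1313 → 529 → 18 → 32 → 256 → 256  (repeats 256)
381: 381 → 3651 → 2483 → 2929 → 2547 → 4034 → 4818 → 115 → 1378 → 913 → 1314 → 544 → 257 → 257  (repeats 257)
382: 382 → 4322 → 354 → 897 → 1298 → 304 → 1552 → 97 → 258 → 272 → 272  (repeats 272)
383: 383 → 5427 → 1650 → 1394 → 1953 → 1634 → 354 → 897 → 1298 → 304 → 1552 → 97 → 258 → 272 → 272  (repeats 272)
384: 384 → 1296 → 288 → 512 → 1  (reaches 1)
385: 385 → 1297 → 289 → 513 → 2 → 16 → 16  (repeats 16)
base-8 4-happy: 384

1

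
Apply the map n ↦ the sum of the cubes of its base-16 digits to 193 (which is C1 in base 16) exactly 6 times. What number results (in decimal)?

1456

193 = (12,1)_16 → 12³ + 1³ = 1728 + 1 = 1729
1729 = (6,12,1)_16 → 6³ + 12³ + 1³ = 216 + 1728 + 1 = 1945
1945 = (7,9,9)_16 → 7³ + 9³ + 9³ = 343 + 729 + 729 = 1801
1801 = (7,0,9)_16 → 7³ + 0³ + 9³ = 343 + 0 + 729 = 1072
1072 = (4,3,0)_16 → 4³ + 3³ + 0³ = 64 + 27 + 0 = 91
91 = (5,11)_16 → 5³ + 11³ = 125 + 1331 = 1456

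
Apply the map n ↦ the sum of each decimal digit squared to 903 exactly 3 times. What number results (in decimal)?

65

903 → 9² + 0² + 3² = 81 + 0 + 9 = 90
90 → 9² + 0² = 81 + 0 = 81
81 → 8² + 1² = 64 + 1 = 65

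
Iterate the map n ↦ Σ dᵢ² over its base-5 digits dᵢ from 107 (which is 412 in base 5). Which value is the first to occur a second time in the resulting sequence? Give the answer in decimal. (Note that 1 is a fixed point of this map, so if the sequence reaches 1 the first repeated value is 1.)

13

107 = (4,1,2)_5 → 4² + 1² + 2² = 16 + 1 + 4 = 21
21 = (4,1)_5 → 4² + 1² = 16 + 1 = 17
17 = (3,2)_5 → 3² + 2² = 9 + 4 = 13
13 = (2,3)_5 → 2² + 3² = 4 + 9 = 13  — 13 already appeared earlier.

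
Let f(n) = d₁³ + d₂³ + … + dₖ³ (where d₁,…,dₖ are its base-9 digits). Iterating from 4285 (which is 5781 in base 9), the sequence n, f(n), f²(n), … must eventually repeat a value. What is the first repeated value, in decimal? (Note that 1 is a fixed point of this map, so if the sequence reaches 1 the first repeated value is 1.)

35

4285 = (5,7,8,1)_9 → 981
981 = (1,3,1,0)_9 → 29
29 = (3,2)_9 → 35
35 = (3,8)_9 → 539
539 = (6,5,8)_9 → 853
853 = (1,1,4,7)_9 → 409
409 = (5,0,4)_9 → 189
189 = (2,3,0)_9 → 35  — 35 already appeared earlier.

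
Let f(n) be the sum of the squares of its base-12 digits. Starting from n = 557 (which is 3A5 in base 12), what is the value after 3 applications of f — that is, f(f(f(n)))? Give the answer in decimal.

125

557 = (3,10,5)_12 → 3² + 10² + 5² = 9 + 100 + 25 = 134
134 = (11,2)_12 → 11² + 2² = 121 + 4 = 125
125 = (10,5)_12 → 10² + 5² = 100 + 25 = 125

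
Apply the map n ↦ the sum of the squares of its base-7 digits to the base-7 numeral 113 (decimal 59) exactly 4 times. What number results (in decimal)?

37

59 = (1,1,3)_7 → 1² + 1² + 3² = 11
11 = (1,4)_7 → 1² + 4² = 17
17 = (2,3)_7 → 2² + 3² = 13
13 = (1,6)_7 → 1² + 6² = 37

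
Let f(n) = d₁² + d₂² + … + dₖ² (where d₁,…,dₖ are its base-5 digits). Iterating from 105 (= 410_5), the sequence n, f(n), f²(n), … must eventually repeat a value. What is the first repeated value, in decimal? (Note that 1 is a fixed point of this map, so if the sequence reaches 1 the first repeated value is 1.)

105 = (4,1,0)_5 → 4² + 1² + 0² = 17
17 = (3,2)_5 → 3² + 2² = 13
13 = (2,3)_5 → 2² + 3² = 13  — 13 already appeared earlier.

13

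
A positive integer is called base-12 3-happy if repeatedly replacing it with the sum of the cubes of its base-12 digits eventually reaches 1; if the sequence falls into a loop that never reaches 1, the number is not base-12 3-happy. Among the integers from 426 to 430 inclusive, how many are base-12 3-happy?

3

426: 426 → 1555 → 2072 → 585 → 793 → 342 → 288 → 8 → 512 → 755 → 1464 → 1008 → 343 → 415 → 1351 → 1136 → 1855 → 1344 → 793  — not base-12 3-happy
427: 427 → 1682 → 1851 → 1028 → 856 → 1520 → 1728 → 1  — base-12 3-happy
428: 428 → 1851 → 1028 → 856 → 1520 → 1728 → 1  — base-12 3-happy
429: 429 → 2068 → 137 → 1456 → 1065 → 1136 → 1855 → 1344 → 793 → 342 → 288 → 8 → 512 → 755 → 1464 → 1008 → 343 → 415 → 1351 → 1136  — not base-12 3-happy
430: 430 → 2339 → 1404 → 1458 → 1217 → 762 → 368 → 736 → 190 → 1028 → 856 → 1520 → 1728 → 1  — base-12 3-happy
base-12 3-happy: 427, 428, 430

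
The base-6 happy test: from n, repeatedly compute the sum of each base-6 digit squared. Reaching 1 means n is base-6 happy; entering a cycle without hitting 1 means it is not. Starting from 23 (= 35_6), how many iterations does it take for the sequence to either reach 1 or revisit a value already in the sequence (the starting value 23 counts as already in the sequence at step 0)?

23 = (3,5)_6 → 34
34 = (5,4)_6 → 41
41 = (1,0,5)_6 → 26
26 = (4,2)_6 → 20
20 = (3,2)_6 → 13
13 = (2,1)_6 → 5
5 = (5)_6 → 25
25 = (4,1)_6 → 17
17 = (2,5)_6 → 29
29 = (4,5)_6 → 41  — 41 repeats.
That took 10 steps.

10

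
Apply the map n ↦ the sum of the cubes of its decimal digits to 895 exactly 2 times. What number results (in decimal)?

460

895 → 8³ + 9³ + 5³ = 512 + 729 + 125 = 1366
1366 → 1³ + 3³ + 6³ + 6³ = 1 + 27 + 216 + 216 = 460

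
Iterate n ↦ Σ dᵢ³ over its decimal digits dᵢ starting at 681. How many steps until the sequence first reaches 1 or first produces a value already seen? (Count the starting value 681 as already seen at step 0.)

681 → 6³ + 8³ + 1³ = 216 + 512 + 1 = 729
729 → 7³ + 2³ + 9³ = 343 + 8 + 729 = 1080
1080 → 1³ + 0³ + 8³ + 0³ = 1 + 0 + 512 + 0 = 513
513 → 5³ + 1³ + 3³ = 125 + 1 + 27 = 153
153 → 1³ + 5³ + 3³ = 1 + 125 + 27 = 153  — 153 repeats.
That took 5 steps.

5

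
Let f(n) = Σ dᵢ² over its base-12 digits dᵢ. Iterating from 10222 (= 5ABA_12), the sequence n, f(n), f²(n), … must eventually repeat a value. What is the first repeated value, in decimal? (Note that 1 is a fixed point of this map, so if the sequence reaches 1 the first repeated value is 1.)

10222 = (5,10,11,10)_12 → 5² + 10² + 11² + 10² = 346
346 = (2,4,10)_12 → 2² + 4² + 10² = 120
120 = (10,0)_12 → 10² + 0² = 100
100 = (8,4)_12 → 8² + 4² = 80
80 = (6,8)_12 → 6² + 8² = 100  — 100 already appeared earlier.

100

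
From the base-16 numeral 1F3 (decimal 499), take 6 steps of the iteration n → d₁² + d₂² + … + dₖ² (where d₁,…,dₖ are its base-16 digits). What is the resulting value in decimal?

499 = (1,15,3)_16 → 1² + 15² + 3² = 1 + 225 + 9 = 235
235 = (14,11)_16 → 14² + 11² = 196 + 121 = 317
317 = (1,3,13)_16 → 1² + 3² + 13² = 1 + 9 + 169 = 179
179 = (11,3)_16 → 11² + 3² = 121 + 9 = 130
130 = (8,2)_16 → 8² + 2² = 64 + 4 = 68
68 = (4,4)_16 → 4² + 4² = 16 + 16 = 32

32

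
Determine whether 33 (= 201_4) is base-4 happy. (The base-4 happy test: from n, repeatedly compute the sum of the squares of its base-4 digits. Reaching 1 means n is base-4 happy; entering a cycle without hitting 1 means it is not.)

base-4 happy

33 = (2,0,1)_4 → 2² + 0² + 1² = 4 + 0 + 1 = 5
5 = (1,1)_4 → 1² + 1² = 1 + 1 = 2
2 = (2)_4 → 2² = 4
4 = (1,0)_4 → 1² + 0² = 1 + 0 = 1  — reached 1.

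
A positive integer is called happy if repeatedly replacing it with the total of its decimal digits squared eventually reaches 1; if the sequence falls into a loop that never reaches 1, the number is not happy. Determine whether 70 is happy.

70 → 7² + 0² = 49
49 → 4² + 9² = 97
97 → 9² + 7² = 130
130 → 1² + 3² + 0² = 10
10 → 1² + 0² = 1  — reached 1.

happy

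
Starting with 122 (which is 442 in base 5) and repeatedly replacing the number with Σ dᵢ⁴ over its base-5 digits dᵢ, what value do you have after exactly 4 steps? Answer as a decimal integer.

354

122 = (4,4,2)_5 → 4⁴ + 4⁴ + 2⁴ = 528
528 = (4,1,0,3)_5 → 4⁴ + 1⁴ + 0⁴ + 3⁴ = 338
338 = (2,3,2,3)_5 → 2⁴ + 3⁴ + 2⁴ + 3⁴ = 194
194 = (1,2,3,4)_5 → 1⁴ + 2⁴ + 3⁴ + 4⁴ = 354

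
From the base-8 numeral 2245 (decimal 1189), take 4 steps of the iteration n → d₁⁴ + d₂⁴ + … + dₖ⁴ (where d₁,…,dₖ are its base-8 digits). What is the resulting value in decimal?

1189 = (2,2,4,5)_8 → 2⁴ + 2⁴ + 4⁴ + 5⁴ = 913
913 = (1,6,2,1)_8 → 1⁴ + 6⁴ + 2⁴ + 1⁴ = 1314
1314 = (2,4,4,2)_8 → 2⁴ + 4⁴ + 4⁴ + 2⁴ = 544
544 = (1,0,4,0)_8 → 1⁴ + 0⁴ + 4⁴ + 0⁴ = 257

257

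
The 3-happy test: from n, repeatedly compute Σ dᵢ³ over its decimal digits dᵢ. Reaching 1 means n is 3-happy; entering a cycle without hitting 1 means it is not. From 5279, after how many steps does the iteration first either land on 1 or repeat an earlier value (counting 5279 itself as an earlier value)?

5279 → 1205
1205 → 134
134 → 92
92 → 737
737 → 713
713 → 371
371 → 371  — 371 repeats.
That took 7 steps.

7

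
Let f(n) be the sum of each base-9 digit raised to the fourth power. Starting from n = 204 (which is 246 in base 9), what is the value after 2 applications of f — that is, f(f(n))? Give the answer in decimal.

114

204 = (2,4,6)_9 → 2⁴ + 4⁴ + 6⁴ = 16 + 256 + 1296 = 1568
1568 = (2,1,3,2)_9 → 2⁴ + 1⁴ + 3⁴ + 2⁴ = 16 + 1 + 81 + 16 = 114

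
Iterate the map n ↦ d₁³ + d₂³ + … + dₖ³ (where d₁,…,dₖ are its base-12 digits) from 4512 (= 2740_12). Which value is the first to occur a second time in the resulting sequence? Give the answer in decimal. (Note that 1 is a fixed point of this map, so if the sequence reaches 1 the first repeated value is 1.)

4512 = (2,7,4,0)_12 → 415
415 = (2,10,7)_12 → 1351
1351 = (9,4,7)_12 → 1136
1136 = (7,10,8)_12 → 1855
1855 = (1,0,10,7)_12 → 1344
1344 = (9,4,0)_12 → 793
793 = (5,6,1)_12 → 342
342 = (2,4,6)_12 → 288
288 = (2,0,0)_12 → 8
8 = (8)_12 → 512
512 = (3,6,8)_12 → 755
755 = (5,2,11)_12 → 1464
1464 = (10,2,0)_12 → 1008
1008 = (7,0,0)_12 → 343
343 = (2,4,7)_12 → 415  — 415 already appeared earlier.

415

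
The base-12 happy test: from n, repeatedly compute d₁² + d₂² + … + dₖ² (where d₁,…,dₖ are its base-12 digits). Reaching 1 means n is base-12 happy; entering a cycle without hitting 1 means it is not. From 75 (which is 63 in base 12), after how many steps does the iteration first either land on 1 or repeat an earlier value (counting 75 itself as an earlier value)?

75 = (6,3)_12 → 6² + 3² = 45
45 = (3,9)_12 → 3² + 9² = 90
90 = (7,6)_12 → 7² + 6² = 85
85 = (7,1)_12 → 7² + 1² = 50
50 = (4,2)_12 → 4² + 2² = 20
20 = (1,8)_12 → 1² + 8² = 65
65 = (5,5)_12 → 5² + 5² = 50  — 50 repeats.
That took 7 steps.

7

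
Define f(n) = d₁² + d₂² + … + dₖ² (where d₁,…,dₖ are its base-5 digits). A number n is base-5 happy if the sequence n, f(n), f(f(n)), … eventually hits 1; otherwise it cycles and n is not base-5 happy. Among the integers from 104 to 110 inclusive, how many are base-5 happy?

1

104: 104 → 32 → 6 → 2 → 4 → 16 → 10 → 4  (repeats 4)
105: 105 → 17 → 13 → 13  (repeats 13)
106: 106 → 18 → 18  (repeats 18)
107: 107 → 21 → 17 → 13 → 13  (repeats 13)
108: 108 → 26 → 2 → 4 → 16 → 10 → 4  (repeats 4)
109: 109 → 33 → 11 → 5 → 1  (reaches 1)
110: 110 → 20 → 16 → 10 → 4 → 16  (repeats 16)
base-5 happy: 109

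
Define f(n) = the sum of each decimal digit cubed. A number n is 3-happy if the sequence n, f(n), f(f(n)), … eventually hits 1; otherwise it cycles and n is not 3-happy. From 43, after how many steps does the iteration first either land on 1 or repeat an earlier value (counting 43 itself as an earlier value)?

4

43 → 4³ + 3³ = 91
91 → 9³ + 1³ = 730
730 → 7³ + 3³ + 0³ = 370
370 → 3³ + 7³ + 0³ = 370  — 370 repeats.
That took 4 steps.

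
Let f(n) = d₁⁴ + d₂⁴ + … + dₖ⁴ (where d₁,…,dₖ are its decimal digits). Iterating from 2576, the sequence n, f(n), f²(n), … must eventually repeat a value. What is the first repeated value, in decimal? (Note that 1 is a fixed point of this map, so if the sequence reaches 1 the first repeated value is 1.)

4338

2576 → 2⁴ + 5⁴ + 7⁴ + 6⁴ = 4338
4338 → 4⁴ + 3⁴ + 3⁴ + 8⁴ = 4514
4514 → 4⁴ + 5⁴ + 1⁴ + 4⁴ = 1138
1138 → 1⁴ + 1⁴ + 3⁴ + 8⁴ = 4179
4179 → 4⁴ + 1⁴ + 7⁴ + 9⁴ = 9219
9219 → 9⁴ + 2⁴ + 1⁴ + 9⁴ = 13139
13139 → 1⁴ + 3⁴ + 1⁴ + 3⁴ + 9⁴ = 6725
6725 → 6⁴ + 7⁴ + 2⁴ + 5⁴ = 4338  — 4338 already appeared earlier.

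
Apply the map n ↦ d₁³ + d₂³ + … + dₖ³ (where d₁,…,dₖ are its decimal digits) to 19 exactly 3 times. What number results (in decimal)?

19 → 1³ + 9³ = 730
730 → 7³ + 3³ + 0³ = 370
370 → 3³ + 7³ + 0³ = 370

370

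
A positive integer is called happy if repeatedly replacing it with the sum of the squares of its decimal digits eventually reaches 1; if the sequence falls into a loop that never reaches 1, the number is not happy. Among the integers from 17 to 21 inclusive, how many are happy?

17: 17 → 50 → 25 → 29 → 85 → 89 → 145 → 42 → 20 → 4 → 16 → 37 → 58 → 89  — not happy
18: 18 → 65 → 61 → 37 → 58 → 89 → 145 → 42 → 20 → 4 → 16 → 37  — not happy
19: 19 → 82 → 68 → 100 → 1  — happy
20: 20 → 4 → 16 → 37 → 58 → 89 → 145 → 42 → 20  — not happy
21: 21 → 5 → 25 → 29 → 85 → 89 → 145 → 42 → 20 → 4 → 16 → 37 → 58 → 89  — not happy
happy: 19

1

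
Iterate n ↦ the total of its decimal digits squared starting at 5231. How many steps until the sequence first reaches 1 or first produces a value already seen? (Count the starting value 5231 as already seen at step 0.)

14

5231 → 5² + 2² + 3² + 1² = 25 + 4 + 9 + 1 = 39
39 → 3² + 9² = 9 + 81 = 90
90 → 9² + 0² = 81 + 0 = 81
81 → 8² + 1² = 64 + 1 = 65
65 → 6² + 5² = 36 + 25 = 61
61 → 6² + 1² = 36 + 1 = 37
37 → 3² + 7² = 9 + 49 = 58
58 → 5² + 8² = 25 + 64 = 89
89 → 8² + 9² = 64 + 81 = 145
145 → 1² + 4² + 5² = 1 + 16 + 25 = 42
42 → 4² + 2² = 16 + 4 = 20
20 → 2² + 0² = 4 + 0 = 4
4 → 4² = 16
16 → 1² + 6² = 1 + 36 = 37  — 37 repeats.
That took 14 steps.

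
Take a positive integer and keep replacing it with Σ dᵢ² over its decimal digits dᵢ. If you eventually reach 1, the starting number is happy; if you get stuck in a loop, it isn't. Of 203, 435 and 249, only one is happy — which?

203

203: 203 → 13 → 10 → 1  — reaches 1 (happy)
435: 435 → 50 → 25 → 29 → 85 → 89 → 145 → 42 → 20 → 4 → 16 → 37 → 58 → 89  — repeats 89 (not happy)
249: 249 → 101 → 2 → 4 → 16 → 37 → 58 → 89 → 145 → 42 → 20 → 4  — repeats 4 (not happy)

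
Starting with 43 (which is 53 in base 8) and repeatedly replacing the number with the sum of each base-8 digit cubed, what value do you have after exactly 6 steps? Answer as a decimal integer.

43 = (5,3)_8 → 5³ + 3³ = 125 + 27 = 152
152 = (2,3,0)_8 → 2³ + 3³ + 0³ = 8 + 27 + 0 = 35
35 = (4,3)_8 → 4³ + 3³ = 64 + 27 = 91
91 = (1,3,3)_8 → 1³ + 3³ + 3³ = 1 + 27 + 27 = 55
55 = (6,7)_8 → 6³ + 7³ = 216 + 343 = 559
559 = (1,0,5,7)_8 → 1³ + 0³ + 5³ + 7³ = 1 + 0 + 125 + 343 = 469

469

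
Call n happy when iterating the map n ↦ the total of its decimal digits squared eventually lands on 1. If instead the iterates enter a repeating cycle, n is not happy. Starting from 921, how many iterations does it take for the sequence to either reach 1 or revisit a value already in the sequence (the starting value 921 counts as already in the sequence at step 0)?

921 → 9² + 2² + 1² = 81 + 4 + 1 = 86
86 → 8² + 6² = 64 + 36 = 100
100 → 1² + 0² + 0² = 1 + 0 + 0 = 1  — reached 1.
That took 3 steps.

3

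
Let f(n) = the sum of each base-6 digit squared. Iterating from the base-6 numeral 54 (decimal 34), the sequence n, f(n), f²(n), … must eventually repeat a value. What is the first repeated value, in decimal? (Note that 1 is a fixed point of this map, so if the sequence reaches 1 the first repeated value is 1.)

34 = (5,4)_6 → 5² + 4² = 41
41 = (1,0,5)_6 → 1² + 0² + 5² = 26
26 = (4,2)_6 → 4² + 2² = 20
20 = (3,2)_6 → 3² + 2² = 13
13 = (2,1)_6 → 2² + 1² = 5
5 = (5)_6 → 5² = 25
25 = (4,1)_6 → 4² + 1² = 17
17 = (2,5)_6 → 2² + 5² = 29
29 = (4,5)_6 → 4² + 5² = 41  — 41 already appeared earlier.

41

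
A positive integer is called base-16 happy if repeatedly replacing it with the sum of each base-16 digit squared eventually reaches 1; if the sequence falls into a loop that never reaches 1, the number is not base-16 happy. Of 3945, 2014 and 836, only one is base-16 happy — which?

2014

3945: 3945 → 342 → 62 → 205 → 313 → 91 → 146 → 85 → 50 → 13 → 169 → 181 → 146  — repeats 146 (not base-16 happy)
2014: 2014 → 414 → 278 → 38 → 40 → 68 → 32 → 4 → 16 → 1  — reaches 1 (base-16 happy)
836: 836 → 41 → 85 → 50 → 13 → 169 → 181 → 146 → 85  — repeats 85 (not base-16 happy)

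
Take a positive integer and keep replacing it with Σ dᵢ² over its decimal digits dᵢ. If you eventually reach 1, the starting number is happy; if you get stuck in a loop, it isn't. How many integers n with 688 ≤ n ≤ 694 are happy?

1

688: 688 → 164 → 53 → 34 → 25 → 29 → 85 → 89 → 145 → 42 → 20 → 4 → 16 → 37 → 58 → 89  (repeats 89)
689: 689 → 181 → 66 → 72 → 53 → 34 → 25 → 29 → 85 → 89 → 145 → 42 → 20 → 4 → 16 → 37 → 58 → 89  (repeats 89)
690: 690 → 117 → 51 → 26 → 40 → 16 → 37 → 58 → 89 → 145 → 42 → 20 → 4 → 16  (repeats 16)
691: 691 → 118 → 66 → 72 → 53 → 34 → 25 → 29 → 85 → 89 → 145 → 42 → 20 → 4 → 16 → 37 → 58 → 89  (repeats 89)
692: 692 → 121 → 6 → 36 → 45 → 41 → 17 → 50 → 25 → 29 → 85 → 89 → 145 → 42 → 20 → 4 → 16 → 37 → 58 → 89  (repeats 89)
693: 693 → 126 → 41 → 17 → 50 → 25 → 29 → 85 → 89 → 145 → 42 → 20 → 4 → 16 → 37 → 58 → 89  (repeats 89)
694: 694 → 133 → 19 → 82 → 68 → 100 → 1  (reaches 1)
happy: 694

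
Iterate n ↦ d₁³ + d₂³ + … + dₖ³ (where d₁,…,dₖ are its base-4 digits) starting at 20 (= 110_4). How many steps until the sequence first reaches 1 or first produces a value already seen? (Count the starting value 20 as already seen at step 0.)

3

20 = (1,1,0)_4 → 1³ + 1³ + 0³ = 1 + 1 + 0 = 2
2 = (2)_4 → 2³ = 8
8 = (2,0)_4 → 2³ + 0³ = 8 + 0 = 8  — 8 repeats.
That took 3 steps.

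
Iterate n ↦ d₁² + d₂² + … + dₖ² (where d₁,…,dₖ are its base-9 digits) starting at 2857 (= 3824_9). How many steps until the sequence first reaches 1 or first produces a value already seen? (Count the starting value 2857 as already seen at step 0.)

8

2857 = (3,8,2,4)_9 → 93
93 = (1,1,3)_9 → 11
11 = (1,2)_9 → 5
5 = (5)_9 → 25
25 = (2,7)_9 → 53
53 = (5,8)_9 → 89
89 = (1,0,8)_9 → 65
65 = (7,2)_9 → 53  — 53 repeats.
That took 8 steps.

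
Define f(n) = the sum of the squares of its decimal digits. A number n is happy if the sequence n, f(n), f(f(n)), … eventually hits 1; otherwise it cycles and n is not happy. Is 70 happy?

70 → 7² + 0² = 49 + 0 = 49
49 → 4² + 9² = 16 + 81 = 97
97 → 9² + 7² = 81 + 49 = 130
130 → 1² + 3² + 0² = 1 + 9 + 0 = 10
10 → 1² + 0² = 1 + 0 = 1  — reached 1.

happy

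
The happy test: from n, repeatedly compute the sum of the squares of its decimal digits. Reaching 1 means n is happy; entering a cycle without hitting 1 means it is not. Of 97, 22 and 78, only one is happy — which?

97: 97 → 130 → 10 → 1  — reaches 1 (happy)
22: 22 → 8 → 64 → 52 → 29 → 85 → 89 → 145 → 42 → 20 → 4 → 16 → 37 → 58 → 89  — repeats 89 (not happy)
78: 78 → 113 → 11 → 2 → 4 → 16 → 37 → 58 → 89 → 145 → 42 → 20 → 4  — repeats 4 (not happy)

97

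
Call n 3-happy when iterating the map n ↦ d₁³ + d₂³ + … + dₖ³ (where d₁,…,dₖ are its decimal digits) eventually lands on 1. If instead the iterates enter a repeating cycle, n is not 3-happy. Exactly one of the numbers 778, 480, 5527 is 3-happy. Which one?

778: 778 → 1198 → 1243 → 100 → 1  — reaches 1 (3-happy)
480: 480 → 576 → 684 → 792 → 1080 → 513 → 153 → 153  — repeats 153 (not 3-happy)
5527: 5527 → 601 → 217 → 352 → 160 → 217  — repeats 217 (not 3-happy)

778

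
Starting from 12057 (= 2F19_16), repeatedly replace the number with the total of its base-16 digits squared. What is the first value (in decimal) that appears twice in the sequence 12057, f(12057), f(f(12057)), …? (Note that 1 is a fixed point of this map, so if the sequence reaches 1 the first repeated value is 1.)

12057 = (2,15,1,9)_16 → 2² + 15² + 1² + 9² = 311
311 = (1,3,7)_16 → 1² + 3² + 7² = 59
59 = (3,11)_16 → 3² + 11² = 130
130 = (8,2)_16 → 8² + 2² = 68
68 = (4,4)_16 → 4² + 4² = 32
32 = (2,0)_16 → 2² + 0² = 4
4 = (4)_16 → 4² = 16
16 = (1,0)_16 → 1² + 0² = 1  — reached the fixed point 1.
1 → 1, so 1 is the first repeated value.

1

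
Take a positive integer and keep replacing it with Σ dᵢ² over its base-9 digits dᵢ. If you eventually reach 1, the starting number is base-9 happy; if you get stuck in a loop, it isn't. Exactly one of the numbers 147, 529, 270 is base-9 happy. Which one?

147: 147 → 59 → 61 → 85 → 17 → 65 → 53 → 89 → 65  — repeats 65 (not base-9 happy)
529: 529 → 101 → 9 → 1  — reaches 1 (base-9 happy)
270: 270 → 18 → 4 → 16 → 50 → 50  — repeats 50 (not base-9 happy)

529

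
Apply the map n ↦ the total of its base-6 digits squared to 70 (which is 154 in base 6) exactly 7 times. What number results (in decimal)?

70 = (1,5,4)_6 → 1² + 5² + 4² = 1 + 25 + 16 = 42
42 = (1,1,0)_6 → 1² + 1² + 0² = 1 + 1 + 0 = 2
2 = (2)_6 → 2² = 4
4 = (4)_6 → 4² = 16
16 = (2,4)_6 → 2² + 4² = 4 + 16 = 20
20 = (3,2)_6 → 3² + 2² = 9 + 4 = 13
13 = (2,1)_6 → 2² + 1² = 4 + 1 = 5

5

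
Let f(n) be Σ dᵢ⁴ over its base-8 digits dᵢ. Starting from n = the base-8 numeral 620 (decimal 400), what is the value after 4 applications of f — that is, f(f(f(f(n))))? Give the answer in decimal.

400 = (6,2,0)_8 → 6⁴ + 2⁴ + 0⁴ = 1312
1312 = (2,4,4,0)_8 → 2⁴ + 4⁴ + 4⁴ + 0⁴ = 528
528 = (1,0,2,0)_8 → 1⁴ + 0⁴ + 2⁴ + 0⁴ = 17
17 = (2,1)_8 → 2⁴ + 1⁴ = 17

17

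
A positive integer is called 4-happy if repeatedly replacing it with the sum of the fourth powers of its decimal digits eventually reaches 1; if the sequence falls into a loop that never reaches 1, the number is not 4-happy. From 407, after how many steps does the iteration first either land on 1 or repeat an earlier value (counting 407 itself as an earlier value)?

9

407 → 4⁴ + 0⁴ + 7⁴ = 2657
2657 → 2⁴ + 6⁴ + 5⁴ + 7⁴ = 4338
4338 → 4⁴ + 3⁴ + 3⁴ + 8⁴ = 4514
4514 → 4⁴ + 5⁴ + 1⁴ + 4⁴ = 1138
1138 → 1⁴ + 1⁴ + 3⁴ + 8⁴ = 4179
4179 → 4⁴ + 1⁴ + 7⁴ + 9⁴ = 9219
9219 → 9⁴ + 2⁴ + 1⁴ + 9⁴ = 13139
13139 → 1⁴ + 3⁴ + 1⁴ + 3⁴ + 9⁴ = 6725
6725 → 6⁴ + 7⁴ + 2⁴ + 5⁴ = 4338  — 4338 repeats.
That took 9 steps.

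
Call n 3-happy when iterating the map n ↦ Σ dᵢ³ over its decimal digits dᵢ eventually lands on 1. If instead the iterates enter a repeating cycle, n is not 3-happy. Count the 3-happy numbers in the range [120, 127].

120: 120 → 9 → 729 → 1080 → 513 → 153 → 153  (repeats 153)
121: 121 → 10 → 1  (reaches 1)
122: 122 → 17 → 344 → 155 → 251 → 134 → 92 → 737 → 713 → 371 → 371  (repeats 371)
123: 123 → 36 → 243 → 99 → 1458 → 702 → 351 → 153 → 153  (repeats 153)
124: 124 → 73 → 370 → 370  (repeats 370)
125: 125 → 134 → 92 → 737 → 713 → 371 → 371  (repeats 371)
126: 126 → 225 → 141 → 66 → 432 → 99 → 1458 → 702 → 351 → 153 → 153  (repeats 153)
127: 127 → 352 → 160 → 217 → 352  (repeats 352)
3-happy: 121

1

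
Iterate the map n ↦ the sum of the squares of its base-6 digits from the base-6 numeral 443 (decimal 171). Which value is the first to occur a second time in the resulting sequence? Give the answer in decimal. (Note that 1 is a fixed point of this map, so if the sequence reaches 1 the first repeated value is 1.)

41

171 = (4,4,3)_6 → 4² + 4² + 3² = 16 + 16 + 9 = 41
41 = (1,0,5)_6 → 1² + 0² + 5² = 1 + 0 + 25 = 26
26 = (4,2)_6 → 4² + 2² = 16 + 4 = 20
20 = (3,2)_6 → 3² + 2² = 9 + 4 = 13
13 = (2,1)_6 → 2² + 1² = 4 + 1 = 5
5 = (5)_6 → 5² = 25
25 = (4,1)_6 → 4² + 1² = 16 + 1 = 17
17 = (2,5)_6 → 2² + 5² = 4 + 25 = 29
29 = (4,5)_6 → 4² + 5² = 16 + 25 = 41  — 41 already appeared earlier.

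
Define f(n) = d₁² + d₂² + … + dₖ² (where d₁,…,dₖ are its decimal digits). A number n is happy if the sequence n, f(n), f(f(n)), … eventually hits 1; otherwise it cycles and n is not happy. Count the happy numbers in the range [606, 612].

1

606: 606 → 72 → 53 → 34 → 25 → 29 → 85 → 89 → 145 → 42 → 20 → 4 → 16 → 37 → 58 → 89  — not happy
607: 607 → 85 → 89 → 145 → 42 → 20 → 4 → 16 → 37 → 58 → 89  — not happy
608: 608 → 100 → 1  — happy
609: 609 → 117 → 51 → 26 → 40 → 16 → 37 → 58 → 89 → 145 → 42 → 20 → 4 → 16  — not happy
610: 610 → 37 → 58 → 89 → 145 → 42 → 20 → 4 → 16 → 37  — not happy
611: 611 → 38 → 73 → 58 → 89 → 145 → 42 → 20 → 4 → 16 → 37 → 58  — not happy
612: 612 → 41 → 17 → 50 → 25 → 29 → 85 → 89 → 145 → 42 → 20 → 4 → 16 → 37 → 58 → 89  — not happy
happy: 608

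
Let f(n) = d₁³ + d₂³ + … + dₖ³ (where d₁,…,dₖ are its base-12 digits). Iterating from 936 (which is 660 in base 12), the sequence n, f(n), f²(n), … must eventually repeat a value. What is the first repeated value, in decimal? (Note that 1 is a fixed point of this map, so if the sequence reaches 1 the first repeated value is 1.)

936 = (6,6,0)_12 → 6³ + 6³ + 0³ = 216 + 216 + 0 = 432
432 = (3,0,0)_12 → 3³ + 0³ + 0³ = 27 + 0 + 0 = 27
27 = (2,3)_12 → 2³ + 3³ = 8 + 27 = 35
35 = (2,11)_12 → 2³ + 11³ = 8 + 1331 = 1339
1339 = (9,3,7)_12 → 9³ + 3³ + 7³ = 729 + 27 + 343 = 1099
1099 = (7,7,7)_12 → 7³ + 7³ + 7³ = 343 + 343 + 343 = 1029
1029 = (7,1,9)_12 → 7³ + 1³ + 9³ = 343 + 1 + 729 = 1073
1073 = (7,5,5)_12 → 7³ + 5³ + 5³ = 343 + 125 + 125 = 593
593 = (4,1,5)_12 → 4³ + 1³ + 5³ = 64 + 1 + 125 = 190
190 = (1,3,10)_12 → 1³ + 3³ + 10³ = 1 + 27 + 1000 = 1028
1028 = (7,1,8)_12 → 7³ + 1³ + 8³ = 343 + 1 + 512 = 856
856 = (5,11,4)_12 → 5³ + 11³ + 4³ = 125 + 1331 + 64 = 1520
1520 = (10,6,8)_12 → 10³ + 6³ + 8³ = 1000 + 216 + 512 = 1728
1728 = (1,0,0,0)_12 → 1³ + 0³ + 0³ + 0³ = 1 + 0 + 0 + 0 = 1  — reached the fixed point 1.
1 → 1, so 1 is the first repeated value.

1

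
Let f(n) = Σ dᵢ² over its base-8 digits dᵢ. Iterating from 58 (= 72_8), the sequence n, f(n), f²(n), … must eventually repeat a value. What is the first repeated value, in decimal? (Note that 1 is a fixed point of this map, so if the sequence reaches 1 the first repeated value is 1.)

58 = (7,2)_8 → 7² + 2² = 53
53 = (6,5)_8 → 6² + 5² = 61
61 = (7,5)_8 → 7² + 5² = 74
74 = (1,1,2)_8 → 1² + 1² + 2² = 6
6 = (6)_8 → 6² = 36
36 = (4,4)_8 → 4² + 4² = 32
32 = (4,0)_8 → 4² + 0² = 16
16 = (2,0)_8 → 2² + 0² = 4
4 = (4)_8 → 4² = 16  — 16 already appeared earlier.

16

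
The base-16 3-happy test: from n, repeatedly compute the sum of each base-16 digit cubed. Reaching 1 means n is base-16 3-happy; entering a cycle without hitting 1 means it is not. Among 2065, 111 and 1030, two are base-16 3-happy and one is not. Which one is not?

111

2065: 2065 → 514 → 16 → 1  — reaches 1 (base-16 3-happy)
111: 111 → 3591 → 3087 → 5103 → 6147 → 540 → 1737 → 2673 → 1344 → 189 → 3528 → 4437 → 252 → 5103  — repeats 5103 (not base-16 3-happy)
1030: 1030 → 280 → 514 → 16 → 1  — reaches 1 (base-16 3-happy)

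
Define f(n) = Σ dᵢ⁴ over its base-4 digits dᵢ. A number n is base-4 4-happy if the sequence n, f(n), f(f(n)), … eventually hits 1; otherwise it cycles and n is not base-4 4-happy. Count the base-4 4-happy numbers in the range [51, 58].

4

51: 51 → 162 → 48 → 81 → 3 → 81  — not base-4 4-happy
52: 52 → 82 → 18 → 17 → 2 → 16 → 1  — base-4 4-happy
53: 53 → 83 → 83  — not base-4 4-happy
54: 54 → 98 → 33 → 17 → 2 → 16 → 1  — base-4 4-happy
55: 55 → 163 → 113 → 83 → 83  — not base-4 4-happy
56: 56 → 97 → 18 → 17 → 2 → 16 → 1  — base-4 4-happy
57: 57 → 98 → 33 → 17 → 2 → 16 → 1  — base-4 4-happy
58: 58 → 113 → 83 → 83  — not base-4 4-happy
base-4 4-happy: 52, 54, 56, 57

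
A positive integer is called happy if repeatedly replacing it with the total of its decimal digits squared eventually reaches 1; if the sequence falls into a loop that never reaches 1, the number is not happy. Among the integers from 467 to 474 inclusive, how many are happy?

467: 467 → 101 → 2 → 4 → 16 → 37 → 58 → 89 → 145 → 42 → 20 → 4  (repeats 4)
468: 468 → 116 → 38 → 73 → 58 → 89 → 145 → 42 → 20 → 4 → 16 → 37 → 58  (repeats 58)
469: 469 → 133 → 19 → 82 → 68 → 100 → 1  (reaches 1)
470: 470 → 65 → 61 → 37 → 58 → 89 → 145 → 42 → 20 → 4 → 16 → 37  (repeats 37)
471: 471 → 66 → 72 → 53 → 34 → 25 → 29 → 85 → 89 → 145 → 42 → 20 → 4 → 16 → 37 → 58 → 89  (repeats 89)
472: 472 → 69 → 117 → 51 → 26 → 40 → 16 → 37 → 58 → 89 → 145 → 42 → 20 → 4 → 16  (repeats 16)
473: 473 → 74 → 65 → 61 → 37 → 58 → 89 → 145 → 42 → 20 → 4 → 16 → 37  (repeats 37)
474: 474 → 81 → 65 → 61 → 37 → 58 → 89 → 145 → 42 → 20 → 4 → 16 → 37  (repeats 37)
happy: 469

1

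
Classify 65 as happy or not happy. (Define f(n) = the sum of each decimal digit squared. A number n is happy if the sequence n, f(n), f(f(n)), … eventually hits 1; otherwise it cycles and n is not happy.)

not happy

65 → 6² + 5² = 61
61 → 6² + 1² = 37
37 → 3² + 7² = 58
58 → 5² + 8² = 89
89 → 8² + 9² = 145
145 → 1² + 4² + 5² = 42
42 → 4² + 2² = 20
20 → 2² + 0² = 4
4 → 4² = 16
16 → 1² + 6² = 37  — 37 already seen; the sequence cycles without reaching 1.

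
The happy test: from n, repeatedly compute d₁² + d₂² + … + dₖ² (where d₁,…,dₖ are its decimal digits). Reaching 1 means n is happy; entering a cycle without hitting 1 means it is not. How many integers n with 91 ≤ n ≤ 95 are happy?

2

91: 91 → 82 → 68 → 100 → 1  — happy
92: 92 → 85 → 89 → 145 → 42 → 20 → 4 → 16 → 37 → 58 → 89  — not happy
93: 93 → 90 → 81 → 65 → 61 → 37 → 58 → 89 → 145 → 42 → 20 → 4 → 16 → 37  — not happy
94: 94 → 97 → 130 → 10 → 1  — happy
95: 95 → 106 → 37 → 58 → 89 → 145 → 42 → 20 → 4 → 16 → 37  — not happy
happy: 91, 94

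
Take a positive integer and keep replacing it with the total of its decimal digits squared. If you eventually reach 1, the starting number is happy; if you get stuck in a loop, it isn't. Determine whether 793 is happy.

happy

793 → 7² + 9² + 3² = 49 + 81 + 9 = 139
139 → 1² + 3² + 9² = 1 + 9 + 81 = 91
91 → 9² + 1² = 81 + 1 = 82
82 → 8² + 2² = 64 + 4 = 68
68 → 6² + 8² = 36 + 64 = 100
100 → 1² + 0² + 0² = 1 + 0 + 0 = 1  — reached 1.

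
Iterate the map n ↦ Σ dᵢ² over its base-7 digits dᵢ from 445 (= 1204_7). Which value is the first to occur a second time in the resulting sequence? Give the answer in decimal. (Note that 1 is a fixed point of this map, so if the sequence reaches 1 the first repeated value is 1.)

25

445 = (1,2,0,4)_7 → 1² + 2² + 0² + 4² = 21
21 = (3,0)_7 → 3² + 0² = 9
9 = (1,2)_7 → 1² + 2² = 5
5 = (5)_7 → 5² = 25
25 = (3,4)_7 → 3² + 4² = 25  — 25 already appeared earlier.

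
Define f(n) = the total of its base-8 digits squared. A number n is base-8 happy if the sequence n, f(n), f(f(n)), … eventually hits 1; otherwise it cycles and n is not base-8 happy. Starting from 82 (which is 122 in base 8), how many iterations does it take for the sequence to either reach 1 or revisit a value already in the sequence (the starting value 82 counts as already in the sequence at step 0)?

5

82 = (1,2,2)_8 → 9
9 = (1,1)_8 → 2
2 = (2)_8 → 4
4 = (4)_8 → 16
16 = (2,0)_8 → 4  — 4 repeats.
That took 5 steps.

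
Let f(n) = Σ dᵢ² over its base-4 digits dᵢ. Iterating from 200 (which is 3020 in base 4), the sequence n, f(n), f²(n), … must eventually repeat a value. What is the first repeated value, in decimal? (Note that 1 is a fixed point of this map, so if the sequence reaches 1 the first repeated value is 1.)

1

200 = (3,0,2,0)_4 → 13
13 = (3,1)_4 → 10
10 = (2,2)_4 → 8
8 = (2,0)_4 → 4
4 = (1,0)_4 → 1  — reached the fixed point 1.
1 → 1, so 1 is the first repeated value.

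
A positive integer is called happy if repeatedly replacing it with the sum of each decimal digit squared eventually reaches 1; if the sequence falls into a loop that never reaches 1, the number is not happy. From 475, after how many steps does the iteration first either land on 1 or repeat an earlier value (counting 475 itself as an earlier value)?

475 → 4² + 7² + 5² = 90
90 → 9² + 0² = 81
81 → 8² + 1² = 65
65 → 6² + 5² = 61
61 → 6² + 1² = 37
37 → 3² + 7² = 58
58 → 5² + 8² = 89
89 → 8² + 9² = 145
145 → 1² + 4² + 5² = 42
42 → 4² + 2² = 20
20 → 2² + 0² = 4
4 → 4² = 16
16 → 1² + 6² = 37  — 37 repeats.
That took 13 steps.

13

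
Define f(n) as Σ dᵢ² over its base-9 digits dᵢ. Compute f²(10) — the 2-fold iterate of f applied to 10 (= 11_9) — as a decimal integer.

4

10 = (1,1)_9 → 1² + 1² = 1 + 1 = 2
2 = (2)_9 → 2² = 4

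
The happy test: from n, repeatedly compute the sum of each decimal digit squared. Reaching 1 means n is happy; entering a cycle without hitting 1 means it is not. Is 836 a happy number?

836 → 109
109 → 82
82 → 68
68 → 100
100 → 1  — reached 1.

happy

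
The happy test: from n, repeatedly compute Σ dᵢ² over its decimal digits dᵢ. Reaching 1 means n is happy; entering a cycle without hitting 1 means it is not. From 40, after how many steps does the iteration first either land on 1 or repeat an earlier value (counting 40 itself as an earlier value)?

40 → 4² + 0² = 16 + 0 = 16
16 → 1² + 6² = 1 + 36 = 37
37 → 3² + 7² = 9 + 49 = 58
58 → 5² + 8² = 25 + 64 = 89
89 → 8² + 9² = 64 + 81 = 145
145 → 1² + 4² + 5² = 1 + 16 + 25 = 42
42 → 4² + 2² = 16 + 4 = 20
20 → 2² + 0² = 4 + 0 = 4
4 → 4² = 16  — 16 repeats.
That took 9 steps.

9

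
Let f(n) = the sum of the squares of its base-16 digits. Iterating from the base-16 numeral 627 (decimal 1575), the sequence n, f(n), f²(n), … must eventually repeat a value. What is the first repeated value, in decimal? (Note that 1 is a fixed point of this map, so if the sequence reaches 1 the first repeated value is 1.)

1

1575 = (6,2,7)_16 → 89
89 = (5,9)_16 → 106
106 = (6,10)_16 → 136
136 = (8,8)_16 → 128
128 = (8,0)_16 → 64
64 = (4,0)_16 → 16
16 = (1,0)_16 → 1  — reached the fixed point 1.
1 → 1, so 1 is the first repeated value.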